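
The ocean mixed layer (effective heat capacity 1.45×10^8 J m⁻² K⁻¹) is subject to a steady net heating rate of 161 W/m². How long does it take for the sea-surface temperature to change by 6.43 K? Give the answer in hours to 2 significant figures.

Areal heat capacity C = 1.45×10^8 J m⁻² K⁻¹ (given).
Time required: Δt = C ΔT / F = 1.45×10^8 × 6.43 / 161 = 5.79×10^6 s.
In hours: 5.79×10^6 s / (3600 s/hour) = 1610 hours.

1600 hours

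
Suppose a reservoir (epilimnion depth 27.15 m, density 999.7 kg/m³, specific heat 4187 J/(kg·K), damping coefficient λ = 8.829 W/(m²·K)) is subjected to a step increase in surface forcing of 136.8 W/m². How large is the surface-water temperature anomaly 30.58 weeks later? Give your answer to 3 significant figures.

11.8 K

Areal heat capacity C = ρ c_p D = 999.7 × 4187 × 27.15 = 1.14×10^8 J m⁻² K⁻¹.
τ = C / λ = 1.14×10^8 / 8.829 = 1.29×10^7 s.
Equilibrium anomaly ΔT_eq = F / λ = 136.8 / 8.829 = 15.5 K.
t = 30.58 weeks = 1.85×10^7 s, so t/τ = 1.44.
ΔT(t) = ΔT_eq (1 − e^(−t/τ)) = 15.5 × (1 − e^−1.44) = 11.8 K.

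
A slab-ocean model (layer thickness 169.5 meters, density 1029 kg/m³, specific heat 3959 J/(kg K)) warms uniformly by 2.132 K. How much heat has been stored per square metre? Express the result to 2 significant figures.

Areal heat capacity C = ρ c_p D = 1029 × 3959 × 169.5 = 6.91×10^8 J/(m²·K).
ΔQ = C ΔT = 6.91×10^8 × 2.132 = 1.47×10^9 J/m².

1.5×10^9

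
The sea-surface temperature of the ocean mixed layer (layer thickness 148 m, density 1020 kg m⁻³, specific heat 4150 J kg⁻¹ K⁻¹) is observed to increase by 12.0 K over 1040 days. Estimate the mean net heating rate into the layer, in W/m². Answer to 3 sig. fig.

83.7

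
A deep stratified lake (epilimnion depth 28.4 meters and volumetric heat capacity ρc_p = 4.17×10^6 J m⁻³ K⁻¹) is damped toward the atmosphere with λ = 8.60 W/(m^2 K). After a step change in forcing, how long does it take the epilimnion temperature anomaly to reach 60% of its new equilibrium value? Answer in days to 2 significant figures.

150 days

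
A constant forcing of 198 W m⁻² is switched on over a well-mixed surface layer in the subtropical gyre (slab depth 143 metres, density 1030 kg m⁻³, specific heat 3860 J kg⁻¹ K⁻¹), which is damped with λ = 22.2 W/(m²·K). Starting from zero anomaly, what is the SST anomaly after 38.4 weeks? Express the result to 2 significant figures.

Areal heat capacity C = ρ c_p D = 1030 × 3860 × 143 = 5.69×10^8 J m⁻² K⁻¹.
τ = C / λ = 5.69×10^8 / 22.2 = 2.56×10^7 s.
Equilibrium anomaly ΔT_eq = F / λ = 198 / 22.2 = 8.92 K.
t = 38.4 weeks = 2.32×10^7 s, so t/τ = 0.907.
ΔT(t) = ΔT_eq (1 − e^(−t/τ)) = 8.92 × (1 − e^−0.907) = 5.32 K.

5.3 K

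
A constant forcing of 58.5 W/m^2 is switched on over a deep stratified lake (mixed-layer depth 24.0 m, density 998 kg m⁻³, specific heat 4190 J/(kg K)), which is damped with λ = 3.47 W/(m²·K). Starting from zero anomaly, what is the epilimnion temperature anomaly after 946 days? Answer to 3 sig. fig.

Areal heat capacity C = ρ c_p D = 998 × 4190 × 24.0 = 1.00×10^8 J m⁻² K⁻¹.
τ = C / λ = 1.00×10^8 / 3.47 = 2.89×10^7 s.
Equilibrium anomaly ΔT_eq = F / λ = 58.5 / 3.47 = 16.9 K.
t = 946 days = 8.17×10^7 s, so t/τ = 2.83.
ΔT(t) = ΔT_eq (1 − e^(−t/τ)) = 16.9 × (1 − e^−2.83) = 15.9 K.

15.9 K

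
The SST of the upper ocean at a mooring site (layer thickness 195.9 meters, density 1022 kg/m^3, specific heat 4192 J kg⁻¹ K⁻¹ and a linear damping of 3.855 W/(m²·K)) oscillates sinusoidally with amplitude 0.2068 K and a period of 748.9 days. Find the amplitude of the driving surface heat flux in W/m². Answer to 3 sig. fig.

16.9

Areal heat capacity C = ρ c_p D = 1022 × 4192 × 195.9 = 8.39×10^8 J/(m²·K).
ω = 2π / 6.47×10^7 s = 9.71×10^-8 s⁻¹.
√((Cω)² + λ²) = √((81.5)² + 3.855²) = 81.6 W/(m²·K).
F₀ = A × √((Cω)²+λ²) = 0.2068 × 81.6 = 16.9 W/m².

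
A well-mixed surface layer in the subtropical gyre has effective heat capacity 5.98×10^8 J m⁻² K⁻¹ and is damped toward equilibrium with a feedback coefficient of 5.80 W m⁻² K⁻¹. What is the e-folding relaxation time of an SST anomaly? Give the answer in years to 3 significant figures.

Areal heat capacity C = 5.98×10^8 J m⁻² K⁻¹ (given).
Relaxation time τ = C / λ = 5.98×10^8 / 5.80 = 1.03×10^8 s.
In years: 1.03×10^8 s / (3.156×10^7 s/year) = 3.27 years.

3.27 years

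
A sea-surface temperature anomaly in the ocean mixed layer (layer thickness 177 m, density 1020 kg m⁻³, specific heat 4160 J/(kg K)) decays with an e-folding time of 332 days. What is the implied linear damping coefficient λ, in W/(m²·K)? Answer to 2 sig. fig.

Areal heat capacity C = ρ c_p D = 1020 × 4160 × 177 = 7.51×10^8 J m⁻² K⁻¹.
τ = 332 days = 2.87×10^7 s.
λ = C / τ = 7.51×10^8 / 2.87×10^7 = 26.2 W/(m²·K).

26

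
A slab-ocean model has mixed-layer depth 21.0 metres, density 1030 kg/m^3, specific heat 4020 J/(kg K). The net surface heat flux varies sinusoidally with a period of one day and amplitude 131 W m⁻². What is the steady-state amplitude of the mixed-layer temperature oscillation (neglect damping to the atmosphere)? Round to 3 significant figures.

0.0207 K

Areal heat capacity C = ρ c_p D = 1030 × 4020 × 21.0 = 8.70×10^7 J m⁻² K⁻¹.
Angular frequency ω = 2π / T = 2π / 86400 s = 7.27×10^-5 s⁻¹.
Cω = 8.70×10^7 × 7.27×10^-5 = 6320 W/(m²·K).
Amplitude A = F₀ / (Cω) = 131 / 6320 = 0.0207 K.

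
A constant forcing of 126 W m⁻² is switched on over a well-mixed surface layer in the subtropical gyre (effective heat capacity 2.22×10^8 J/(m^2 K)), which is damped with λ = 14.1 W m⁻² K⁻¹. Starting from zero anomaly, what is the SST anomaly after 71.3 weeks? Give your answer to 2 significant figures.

8.4 K

Areal heat capacity C = 2.22×10^8 J/(m^2 K) (given).
τ = C / λ = 2.22×10^8 / 14.1 = 1.57×10^7 s.
Equilibrium anomaly ΔT_eq = F / λ = 126 / 14.1 = 8.94 K.
t = 71.3 weeks = 4.31×10^7 s, so t/τ = 2.74.
ΔT(t) = ΔT_eq (1 − e^(−t/τ)) = 8.94 × (1 − e^−2.74) = 8.36 K.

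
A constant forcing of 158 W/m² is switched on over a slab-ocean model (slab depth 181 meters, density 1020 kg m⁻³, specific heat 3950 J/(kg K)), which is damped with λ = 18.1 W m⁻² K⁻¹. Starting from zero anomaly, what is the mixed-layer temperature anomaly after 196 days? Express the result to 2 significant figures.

3.0 K

Areal heat capacity C = ρ c_p D = 1020 × 3950 × 181 = 7.29×10^8 J/(m^2 K).
τ = C / λ = 7.29×10^8 / 18.1 = 4.03×10^7 s.
Equilibrium anomaly ΔT_eq = F / λ = 158 / 18.1 = 8.73 K.
t = 196 days = 1.69×10^7 s, so t/τ = 0.420.
ΔT(t) = ΔT_eq (1 − e^(−t/τ)) = 8.73 × (1 − e^−0.420) = 3.00 K.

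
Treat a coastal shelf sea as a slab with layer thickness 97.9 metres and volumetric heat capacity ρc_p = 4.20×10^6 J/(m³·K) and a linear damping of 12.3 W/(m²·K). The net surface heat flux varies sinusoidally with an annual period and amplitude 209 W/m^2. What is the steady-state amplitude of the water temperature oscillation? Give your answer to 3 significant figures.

2.52 K

Areal heat capacity C = ρc_p × D = 4.20×10^6 × 97.9 = 4.11×10^8 J m⁻² K⁻¹.
Angular frequency ω = 2π / T = 2π / 3.15×10^7 s = 1.99×10^-7 s⁻¹.
√((Cω)² + λ²) = √((81.9)² + 12.3²) = 82.8 W/(m²·K).
Amplitude A = F₀ / √((Cω)²+λ²) = 209 / 82.8 = 2.52 K.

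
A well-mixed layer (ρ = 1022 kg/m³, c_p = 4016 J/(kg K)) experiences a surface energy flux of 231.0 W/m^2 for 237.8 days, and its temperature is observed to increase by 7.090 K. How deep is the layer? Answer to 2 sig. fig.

160 m

Heat input Q = F Δt = 231.0 × 2.05×10^7 s = 4.75×10^9 J/m².
Required areal heat capacity C = Q / ΔT = 6.69×10^8 J/(m²·K).
Depth D = C / (ρ c_p) = 6.69×10^8 / (1022 × 4016) = 163 m.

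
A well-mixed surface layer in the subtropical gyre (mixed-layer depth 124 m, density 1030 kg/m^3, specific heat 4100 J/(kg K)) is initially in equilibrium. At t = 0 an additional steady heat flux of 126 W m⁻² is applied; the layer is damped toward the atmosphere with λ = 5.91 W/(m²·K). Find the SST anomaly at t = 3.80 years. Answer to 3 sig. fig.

Areal heat capacity C = ρ c_p D = 1030 × 4100 × 124 = 5.24×10^8 J/(m^2 K).
τ = C / λ = 5.24×10^8 / 5.91 = 8.86×10^7 s.
Equilibrium anomaly ΔT_eq = F / λ = 126 / 5.91 = 21.3 K.
t = 3.80 years = 1.20×10^8 s, so t/τ = 1.35.
ΔT(t) = ΔT_eq (1 − e^(−t/τ)) = 21.3 × (1 − e^−1.35) = 15.8 K.

15.8 K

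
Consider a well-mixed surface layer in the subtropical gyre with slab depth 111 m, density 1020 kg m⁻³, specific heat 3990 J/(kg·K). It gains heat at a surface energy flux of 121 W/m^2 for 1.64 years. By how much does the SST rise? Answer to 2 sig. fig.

Areal heat capacity C = ρ c_p D = 1020 × 3990 × 111 = 4.52×10^8 J/(m²·K).
Net heat input Q = F Δt = 121 × (1.64 years × 3.156×10^7 s/year) = 6.26×10^9 J/m².
ΔT = Q / C = 6.26×10^9 / 4.52×10^8 = 13.9 K.

14 K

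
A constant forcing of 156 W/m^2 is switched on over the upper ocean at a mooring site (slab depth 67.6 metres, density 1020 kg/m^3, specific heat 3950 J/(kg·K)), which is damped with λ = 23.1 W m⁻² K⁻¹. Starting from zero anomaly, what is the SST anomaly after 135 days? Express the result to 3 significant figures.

Areal heat capacity C = ρ c_p D = 1020 × 3950 × 67.6 = 2.72×10^8 J/(m²·K).
τ = C / λ = 2.72×10^8 / 23.1 = 1.18×10^7 s.
Equilibrium anomaly ΔT_eq = F / λ = 156 / 23.1 = 6.75 K.
t = 135 days = 1.17×10^7 s, so t/τ = 0.989.
ΔT(t) = ΔT_eq (1 − e^(−t/τ)) = 6.75 × (1 − e^−0.989) = 4.24 K.

4.24 K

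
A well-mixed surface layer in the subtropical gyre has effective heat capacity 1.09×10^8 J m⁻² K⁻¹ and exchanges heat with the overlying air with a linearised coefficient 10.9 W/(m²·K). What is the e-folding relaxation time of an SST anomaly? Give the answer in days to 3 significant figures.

Areal heat capacity C = 1.09×10^8 J m⁻² K⁻¹ (given).
Relaxation time τ = C / λ = 1.09×10^8 / 10.9 = 1.00×10^7 s.
In days: 1.00×10^7 s / (86400 s/day) = 116 days.

116 days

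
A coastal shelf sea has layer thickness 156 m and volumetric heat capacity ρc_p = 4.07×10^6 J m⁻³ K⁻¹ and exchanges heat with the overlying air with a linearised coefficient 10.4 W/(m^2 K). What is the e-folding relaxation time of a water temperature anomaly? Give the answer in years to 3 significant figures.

1.93 years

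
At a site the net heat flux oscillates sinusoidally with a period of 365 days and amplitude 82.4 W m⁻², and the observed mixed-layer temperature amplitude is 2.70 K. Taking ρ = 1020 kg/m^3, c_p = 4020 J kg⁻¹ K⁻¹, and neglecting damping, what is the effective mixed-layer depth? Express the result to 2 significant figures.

ω = 2π / 3.15×10^7 s = 1.99×10^-7 s⁻¹.
Required C = F₀ / (A ω) = 82.4 / (2.70 × 1.99×10^-7) = 1.53×10^8 J/(m²·K).
D = C / (ρ c_p) = 1.53×10^8 / (1020 × 4020) = 37.4 m.

37 m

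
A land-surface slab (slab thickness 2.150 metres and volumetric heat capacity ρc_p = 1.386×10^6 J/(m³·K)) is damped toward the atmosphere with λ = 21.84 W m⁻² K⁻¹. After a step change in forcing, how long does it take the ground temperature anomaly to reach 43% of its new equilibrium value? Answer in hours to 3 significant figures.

21.3 hours

Areal heat capacity C = ρc_p × D = 1.386×10^6 × 2.150 = 2.98×10^6 J m⁻² K⁻¹.
τ = C / λ = 2.98×10^6 / 21.84 = 1.36×10^5 s.
Fraction reached: 1 − e^(−t/τ) = 0.43 ⇒ t = −τ ln(1 − 0.43) = τ × 0.562.
t = 76700 s = 21.3 hours.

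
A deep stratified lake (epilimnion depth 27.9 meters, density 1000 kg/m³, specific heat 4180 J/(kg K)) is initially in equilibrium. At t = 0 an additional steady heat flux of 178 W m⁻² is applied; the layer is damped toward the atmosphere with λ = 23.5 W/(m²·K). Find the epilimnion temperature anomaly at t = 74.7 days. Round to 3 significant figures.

Areal heat capacity C = ρ c_p D = 1000 × 4180 × 27.9 = 1.17×10^8 J m⁻² K⁻¹.
τ = C / λ = 1.17×10^8 / 23.5 = 4.96×10^6 s.
Equilibrium anomaly ΔT_eq = F / λ = 178 / 23.5 = 7.57 K.
t = 74.7 days = 6.45×10^6 s, so t/τ = 1.30.
ΔT(t) = ΔT_eq (1 − e^(−t/τ)) = 7.57 × (1 − e^−1.30) = 5.51 K.

5.51 K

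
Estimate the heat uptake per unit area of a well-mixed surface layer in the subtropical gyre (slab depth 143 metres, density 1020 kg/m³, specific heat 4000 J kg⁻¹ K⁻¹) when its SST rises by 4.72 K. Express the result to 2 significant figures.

2.8×10^9

Areal heat capacity C = ρ c_p D = 1020 × 4000 × 143 = 5.83×10^8 J m⁻² K⁻¹.
ΔQ = C ΔT = 5.83×10^8 × 4.72 = 2.75×10^9 J/m².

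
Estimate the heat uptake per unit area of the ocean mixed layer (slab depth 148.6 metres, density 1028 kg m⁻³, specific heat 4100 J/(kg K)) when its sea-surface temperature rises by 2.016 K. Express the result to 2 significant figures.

1.3×10^9

Areal heat capacity C = ρ c_p D = 1028 × 4100 × 148.6 = 6.26×10^8 J m⁻² K⁻¹.
ΔQ = C ΔT = 6.26×10^8 × 2.016 = 1.26×10^9 J/m².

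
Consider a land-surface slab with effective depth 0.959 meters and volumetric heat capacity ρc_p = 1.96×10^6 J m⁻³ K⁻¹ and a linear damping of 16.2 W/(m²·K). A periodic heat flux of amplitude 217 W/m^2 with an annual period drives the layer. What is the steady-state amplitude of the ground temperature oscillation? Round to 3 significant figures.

Areal heat capacity C = ρc_p × D = 1.96×10^6 × 0.959 = 1.88×10^6 J/(m^2 K).
Angular frequency ω = 2π / T = 2π / 3.15×10^7 s = 1.99×10^-7 s⁻¹.
√((Cω)² + λ²) = √((0.374)² + 16.2²) = 16.2 W/(m²·K).
Amplitude A = F₀ / √((Cω)²+λ²) = 217 / 16.2 = 13.4 K.

13.4 K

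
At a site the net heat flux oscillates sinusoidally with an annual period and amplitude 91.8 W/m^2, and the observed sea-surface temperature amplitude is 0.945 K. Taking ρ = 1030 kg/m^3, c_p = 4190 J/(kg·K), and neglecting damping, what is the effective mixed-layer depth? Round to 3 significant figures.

113 m

ω = 2π / 3.15×10^7 s = 1.99×10^-7 s⁻¹.
Required C = F₀ / (A ω) = 91.8 / (0.945 × 1.99×10^-7) = 4.88×10^8 J/(m²·K).
D = C / (ρ c_p) = 4.88×10^8 / (1030 × 4190) = 113 m.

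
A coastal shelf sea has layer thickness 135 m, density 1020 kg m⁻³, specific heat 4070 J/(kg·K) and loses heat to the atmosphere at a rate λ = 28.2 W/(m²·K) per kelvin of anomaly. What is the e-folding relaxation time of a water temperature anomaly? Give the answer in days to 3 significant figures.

Areal heat capacity C = ρ c_p D = 1020 × 4070 × 135 = 5.60×10^8 J m⁻² K⁻¹.
Relaxation time τ = C / λ = 5.60×10^8 / 28.2 = 1.99×10^7 s.
In days: 1.99×10^7 s / (86400 s/day) = 230 days.

230 days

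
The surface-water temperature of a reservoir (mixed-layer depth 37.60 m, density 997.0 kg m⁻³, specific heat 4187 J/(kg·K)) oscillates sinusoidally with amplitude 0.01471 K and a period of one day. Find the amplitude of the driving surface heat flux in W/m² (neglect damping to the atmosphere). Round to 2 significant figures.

170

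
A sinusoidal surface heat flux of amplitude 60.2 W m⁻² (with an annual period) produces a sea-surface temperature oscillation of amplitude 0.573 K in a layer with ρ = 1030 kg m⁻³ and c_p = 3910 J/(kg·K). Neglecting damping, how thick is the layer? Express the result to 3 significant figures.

ω = 2π / 3.15×10^7 s = 1.99×10^-7 s⁻¹.
Required C = F₀ / (A ω) = 60.2 / (0.573 × 1.99×10^-7) = 5.27×10^8 J/(m²·K).
D = C / (ρ c_p) = 5.27×10^8 / (1030 × 3910) = 131 m.

131 m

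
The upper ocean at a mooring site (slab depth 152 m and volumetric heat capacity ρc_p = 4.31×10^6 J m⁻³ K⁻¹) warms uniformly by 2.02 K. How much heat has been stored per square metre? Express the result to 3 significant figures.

Areal heat capacity C = ρc_p × D = 4.31×10^6 × 152 = 6.55×10^8 J/(m²·K).
ΔQ = C ΔT = 6.55×10^8 × 2.02 = 1.32×10^9 J/m².

1.32×10^9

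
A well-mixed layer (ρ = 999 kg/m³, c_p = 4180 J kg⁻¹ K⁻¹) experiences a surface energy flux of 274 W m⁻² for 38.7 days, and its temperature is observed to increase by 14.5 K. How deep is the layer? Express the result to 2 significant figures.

15 m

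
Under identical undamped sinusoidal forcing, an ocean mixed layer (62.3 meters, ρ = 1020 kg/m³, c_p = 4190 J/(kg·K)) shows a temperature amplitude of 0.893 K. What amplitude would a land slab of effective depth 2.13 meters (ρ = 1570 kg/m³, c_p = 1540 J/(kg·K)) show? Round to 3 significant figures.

46.2 K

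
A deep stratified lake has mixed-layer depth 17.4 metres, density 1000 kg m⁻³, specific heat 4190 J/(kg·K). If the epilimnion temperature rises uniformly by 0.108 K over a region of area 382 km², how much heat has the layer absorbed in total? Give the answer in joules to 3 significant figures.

Areal heat capacity C = ρ c_p D = 1000 × 4190 × 17.4 = 7.29×10^7 J m⁻² K⁻¹.
Heat per unit area: q = C ΔT = 7.29×10^7 × 0.108 = 7.87×10^6 J/m².
Total heat: Q = q × A = 7.87×10^6 × (382 × 10⁶ m²) = 3.01×10^15 J.

3.01×10^15 J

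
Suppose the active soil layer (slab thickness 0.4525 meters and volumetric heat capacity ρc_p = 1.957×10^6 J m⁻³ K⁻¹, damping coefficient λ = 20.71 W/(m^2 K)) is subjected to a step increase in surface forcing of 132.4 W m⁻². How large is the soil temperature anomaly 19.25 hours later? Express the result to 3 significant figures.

5.13 K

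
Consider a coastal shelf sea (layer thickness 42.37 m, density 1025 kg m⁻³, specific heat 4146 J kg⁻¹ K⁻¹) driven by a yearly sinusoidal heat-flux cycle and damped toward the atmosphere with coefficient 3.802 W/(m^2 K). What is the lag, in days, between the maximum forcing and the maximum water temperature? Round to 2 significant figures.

85 days

Areal heat capacity C = ρ c_p D = 1025 × 4146 × 42.37 = 1.80×10^8 J/(m²·K).
ω = 2π / 3.15×10^7 s = 1.99×10^-7 s⁻¹.
Phase lag φ = arctan(Cω/λ) = arctan(35.9/3.802) = 1.47 rad.
Time lag = φ / ω = 1.47 / 1.99×10^-7 = 7.35×10^6 s = 85.1 days.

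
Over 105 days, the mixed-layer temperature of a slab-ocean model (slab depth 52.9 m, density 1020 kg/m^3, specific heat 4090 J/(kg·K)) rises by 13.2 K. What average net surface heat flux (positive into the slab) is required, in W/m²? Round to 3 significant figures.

321

Areal heat capacity C = ρ c_p D = 1020 × 4090 × 52.9 = 2.21×10^8 J m⁻² K⁻¹.
Required heat per unit area: Q = C ΔT = 2.21×10^8 × 13.2 = 2.91×10^9 J/m².
Flux F = Q / Δt = 2.91×10^9 / 9.07×10^6 s = 321 W/m².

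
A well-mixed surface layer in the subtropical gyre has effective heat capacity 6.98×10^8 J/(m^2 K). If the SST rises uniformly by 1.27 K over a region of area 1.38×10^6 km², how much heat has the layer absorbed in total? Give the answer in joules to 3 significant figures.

Areal heat capacity C = 6.98×10^8 J/(m^2 K) (given).
Heat per unit area: q = C ΔT = 6.98×10^8 × 1.27 = 8.86×10^8 J/m².
Total heat: Q = q × A = 8.86×10^8 × (1.38×10^6 × 10⁶ m²) = 1.22×10^21 J.

1.22×10^21 J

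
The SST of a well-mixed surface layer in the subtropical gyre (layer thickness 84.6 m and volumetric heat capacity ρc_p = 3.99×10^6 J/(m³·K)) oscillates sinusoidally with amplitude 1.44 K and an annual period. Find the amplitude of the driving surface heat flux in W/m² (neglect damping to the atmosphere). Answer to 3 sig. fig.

96.8

Areal heat capacity C = ρc_p × D = 3.99×10^6 × 84.6 = 3.38×10^8 J/(m²·K).
ω = 2π / 3.15×10^7 s = 1.99×10^-7 s⁻¹.
Cω = 3.38×10^8 × 1.99×10^-7 = 67.3 W/(m²·K).
F₀ = A × Cω = 1.44 × 67.3 = 96.8 W/m².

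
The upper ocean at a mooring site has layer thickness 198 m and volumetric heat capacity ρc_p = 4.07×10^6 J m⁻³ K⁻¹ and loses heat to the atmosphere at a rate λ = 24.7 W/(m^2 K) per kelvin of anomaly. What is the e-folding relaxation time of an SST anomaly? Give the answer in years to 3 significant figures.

Areal heat capacity C = ρc_p × D = 4.07×10^6 × 198 = 8.06×10^8 J m⁻² K⁻¹.
Relaxation time τ = C / λ = 8.06×10^8 / 24.7 = 3.26×10^7 s.
In years: 3.26×10^7 s / (3.156×10^7 s/year) = 1.03 years.

1.03 years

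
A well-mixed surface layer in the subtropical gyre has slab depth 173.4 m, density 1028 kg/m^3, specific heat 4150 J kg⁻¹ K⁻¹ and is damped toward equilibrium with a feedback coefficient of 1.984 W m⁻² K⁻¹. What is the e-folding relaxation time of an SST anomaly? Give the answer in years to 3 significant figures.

11.8 years

Areal heat capacity C = ρ c_p D = 1028 × 4150 × 173.4 = 7.40×10^8 J m⁻² K⁻¹.
Relaxation time τ = C / λ = 7.40×10^8 / 1.984 = 3.73×10^8 s.
In years: 3.73×10^8 s / (3.156×10^7 s/year) = 11.8 years.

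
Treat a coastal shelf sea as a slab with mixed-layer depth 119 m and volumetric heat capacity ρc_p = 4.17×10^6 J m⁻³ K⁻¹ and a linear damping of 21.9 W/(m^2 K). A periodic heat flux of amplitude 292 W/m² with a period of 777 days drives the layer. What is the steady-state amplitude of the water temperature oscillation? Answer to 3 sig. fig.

Areal heat capacity C = ρc_p × D = 4.17×10^6 × 119 = 4.96×10^8 J m⁻² K⁻¹.
Angular frequency ω = 2π / T = 2π / 6.71×10^7 s = 9.36×10^-8 s⁻¹.
√((Cω)² + λ²) = √((46.4)² + 21.9²) = 51.3 W/(m²·K).
Amplitude A = F₀ / √((Cω)²+λ²) = 292 / 51.3 = 5.69 K.

5.69 K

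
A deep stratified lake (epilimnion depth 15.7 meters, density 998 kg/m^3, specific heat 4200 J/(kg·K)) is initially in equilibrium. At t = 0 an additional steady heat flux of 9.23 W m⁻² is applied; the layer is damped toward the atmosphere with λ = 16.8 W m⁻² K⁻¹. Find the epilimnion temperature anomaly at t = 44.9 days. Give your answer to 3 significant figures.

0.345 K

Areal heat capacity C = ρ c_p D = 998 × 4200 × 15.7 = 6.58×10^7 J m⁻² K⁻¹.
τ = C / λ = 6.58×10^7 / 16.8 = 3.92×10^6 s.
Equilibrium anomaly ΔT_eq = F / λ = 9.23 / 16.8 = 0.549 K.
t = 44.9 days = 3.88×10^6 s, so t/τ = 0.990.
ΔT(t) = ΔT_eq (1 − e^(−t/τ)) = 0.549 × (1 − e^−0.990) = 0.345 K.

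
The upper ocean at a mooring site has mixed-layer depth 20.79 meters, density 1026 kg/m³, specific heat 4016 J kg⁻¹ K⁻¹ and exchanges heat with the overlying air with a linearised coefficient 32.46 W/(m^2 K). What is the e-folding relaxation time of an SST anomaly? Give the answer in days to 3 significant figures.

30.5 days

Areal heat capacity C = ρ c_p D = 1026 × 4016 × 20.79 = 8.57×10^7 J/(m²·K).
Relaxation time τ = C / λ = 8.57×10^7 / 32.46 = 2.64×10^6 s.
In days: 2.64×10^6 s / (86400 s/day) = 30.5 days.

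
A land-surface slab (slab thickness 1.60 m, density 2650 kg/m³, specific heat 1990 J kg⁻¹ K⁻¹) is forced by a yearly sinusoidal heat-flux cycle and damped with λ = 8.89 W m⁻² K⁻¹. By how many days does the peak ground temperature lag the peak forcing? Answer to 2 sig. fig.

11 days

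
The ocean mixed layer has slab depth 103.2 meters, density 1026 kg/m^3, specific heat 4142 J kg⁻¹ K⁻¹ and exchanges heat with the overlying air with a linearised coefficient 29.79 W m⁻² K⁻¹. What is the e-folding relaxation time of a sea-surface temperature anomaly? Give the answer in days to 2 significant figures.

Areal heat capacity C = ρ c_p D = 1026 × 4142 × 103.2 = 4.39×10^8 J m⁻² K⁻¹.
Relaxation time τ = C / λ = 4.39×10^8 / 29.79 = 1.47×10^7 s.
In days: 1.47×10^7 s / (86400 s/day) = 170 days.

170 days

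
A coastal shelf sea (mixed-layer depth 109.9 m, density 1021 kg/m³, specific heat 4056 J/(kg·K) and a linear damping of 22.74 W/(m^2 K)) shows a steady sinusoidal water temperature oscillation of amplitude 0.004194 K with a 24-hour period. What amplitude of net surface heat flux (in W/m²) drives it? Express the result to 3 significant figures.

Areal heat capacity C = ρ c_p D = 1021 × 4056 × 109.9 = 4.55×10^8 J/(m^2 K).
ω = 2π / 86400 s = 7.27×10^-5 s⁻¹.
√((Cω)² + λ²) = √((33100)² + 22.74²) = 33100 W/(m²·K).
F₀ = A × √((Cω)²+λ²) = 0.004194 × 33100 = 139 W/m².

139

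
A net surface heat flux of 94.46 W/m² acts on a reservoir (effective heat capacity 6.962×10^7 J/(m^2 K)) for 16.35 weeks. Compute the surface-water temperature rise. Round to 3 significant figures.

Areal heat capacity C = 6.962×10^7 J/(m^2 K) (given).
Net heat input Q = F Δt = 94.46 × (16.35 weeks × 6.048×10^5 s/week) = 9.34×10^8 J/m².
ΔT = Q / C = 9.34×10^8 / 6.96×10^7 = 13.4 K.

13.4 K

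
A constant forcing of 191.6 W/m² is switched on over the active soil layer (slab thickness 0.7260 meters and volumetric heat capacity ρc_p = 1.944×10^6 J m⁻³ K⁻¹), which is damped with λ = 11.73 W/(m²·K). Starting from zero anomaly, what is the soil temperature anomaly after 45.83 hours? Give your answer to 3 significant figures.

12.2 K

Areal heat capacity C = ρc_p × D = 1.944×10^6 × 0.7260 = 1.41×10^6 J/(m^2 K).
τ = C / λ = 1.41×10^6 / 11.73 = 1.20×10^5 s.
Equilibrium anomaly ΔT_eq = F / λ = 191.6 / 11.73 = 16.3 K.
t = 45.83 hours = 1.65×10^5 s, so t/τ = 1.37.
ΔT(t) = ΔT_eq (1 − e^(−t/τ)) = 16.3 × (1 − e^−1.37) = 12.2 K.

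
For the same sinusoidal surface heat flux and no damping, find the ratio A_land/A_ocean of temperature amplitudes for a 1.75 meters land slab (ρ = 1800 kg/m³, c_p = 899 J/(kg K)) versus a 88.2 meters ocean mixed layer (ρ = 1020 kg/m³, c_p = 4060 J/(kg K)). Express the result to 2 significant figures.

130

C_ocean = 1020 × 4060 × 88.2 = 3.65×10^8 J/(m²·K).
C_land = 1800 × 899 × 1.75 = 2.83×10^6 J/(m²·K).
Undamped amplitude ∝ 1/C, so A_land/A_ocean = C_ocean/C_land = 129.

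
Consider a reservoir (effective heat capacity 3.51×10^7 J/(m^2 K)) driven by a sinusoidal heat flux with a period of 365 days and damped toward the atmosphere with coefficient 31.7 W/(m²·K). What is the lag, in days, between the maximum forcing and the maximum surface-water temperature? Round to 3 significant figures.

Areal heat capacity C = 3.51×10^7 J/(m^2 K) (given).
ω = 2π / 3.15×10^7 s = 1.99×10^-7 s⁻¹.
Phase lag φ = arctan(Cω/λ) = arctan(6.99/31.7) = 0.217 rad.
Time lag = φ / ω = 0.217 / 1.99×10^-7 = 1.09×10^6 s = 12.6 days.

12.6 days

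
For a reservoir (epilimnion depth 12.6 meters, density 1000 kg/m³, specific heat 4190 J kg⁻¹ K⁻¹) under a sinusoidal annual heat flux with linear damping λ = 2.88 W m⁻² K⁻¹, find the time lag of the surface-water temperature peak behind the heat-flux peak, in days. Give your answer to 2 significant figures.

Areal heat capacity C = ρ c_p D = 1000 × 4190 × 12.6 = 5.28×10^7 J m⁻² K⁻¹.
ω = 2π / 3.15×10^7 s = 1.99×10^-7 s⁻¹.
Phase lag φ = arctan(Cω/λ) = arctan(10.5/2.88) = 1.30 rad.
Time lag = φ / ω = 1.30 / 1.99×10^-7 = 6.54×10^6 s = 75.7 days.

76 days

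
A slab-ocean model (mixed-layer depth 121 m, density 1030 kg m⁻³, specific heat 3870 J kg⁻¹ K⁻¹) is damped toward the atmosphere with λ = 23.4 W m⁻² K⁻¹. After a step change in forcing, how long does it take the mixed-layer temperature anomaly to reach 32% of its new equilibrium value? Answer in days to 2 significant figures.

Areal heat capacity C = ρ c_p D = 1030 × 3870 × 121 = 4.82×10^8 J m⁻² K⁻¹.
τ = C / λ = 4.82×10^8 / 23.4 = 2.06×10^7 s.
Fraction reached: 1 − e^(−t/τ) = 0.32 ⇒ t = −τ ln(1 − 0.32) = τ × 0.386.
t = 7.95×10^6 s = 92.0 days.

92 days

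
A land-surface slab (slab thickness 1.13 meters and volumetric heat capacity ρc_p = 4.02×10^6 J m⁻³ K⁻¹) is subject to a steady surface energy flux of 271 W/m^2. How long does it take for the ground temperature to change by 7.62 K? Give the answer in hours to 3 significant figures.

Areal heat capacity C = ρc_p × D = 4.02×10^6 × 1.13 = 4.54×10^6 J/(m²·K).
Time required: Δt = C ΔT / F = 4.54×10^6 × 7.62 / 271 = 1.28×10^5 s.
In hours: 1.28×10^5 s / (3600 s/hour) = 35.5 hours.

35.5 hours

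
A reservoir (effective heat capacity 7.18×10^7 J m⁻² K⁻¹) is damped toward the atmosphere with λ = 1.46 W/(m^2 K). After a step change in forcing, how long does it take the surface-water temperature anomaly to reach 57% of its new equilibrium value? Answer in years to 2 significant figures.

1.3 years

Areal heat capacity C = 7.18×10^7 J m⁻² K⁻¹ (given).
τ = C / λ = 7.18×10^7 / 1.46 = 4.92×10^7 s.
Fraction reached: 1 − e^(−t/τ) = 0.57 ⇒ t = −τ ln(1 − 0.57) = τ × 0.844.
t = 4.15×10^7 s = 1.32 years.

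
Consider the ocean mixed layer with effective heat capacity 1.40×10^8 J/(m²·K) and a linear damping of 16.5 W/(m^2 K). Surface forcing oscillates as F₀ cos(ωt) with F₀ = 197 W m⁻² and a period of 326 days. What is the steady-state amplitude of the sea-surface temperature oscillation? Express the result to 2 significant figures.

Areal heat capacity C = 1.40×10^8 J/(m²·K) (given).
Angular frequency ω = 2π / T = 2π / 2.82×10^7 s = 2.23×10^-7 s⁻¹.
√((Cω)² + λ²) = √((31.2)² + 16.5²) = 35.3 W/(m²·K).
Amplitude A = F₀ / √((Cω)²+λ²) = 197 / 35.3 = 5.58 K.

5.6 K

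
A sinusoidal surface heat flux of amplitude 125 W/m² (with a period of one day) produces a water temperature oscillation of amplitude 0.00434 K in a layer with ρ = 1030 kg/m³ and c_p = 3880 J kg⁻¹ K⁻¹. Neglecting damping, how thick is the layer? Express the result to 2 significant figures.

99 m

ω = 2π / 86400 s = 7.27×10^-5 s⁻¹.
Required C = F₀ / (A ω) = 125 / (0.00434 × 7.27×10^-5) = 3.96×10^8 J/(m²·K).
D = C / (ρ c_p) = 3.96×10^8 / (1030 × 3880) = 99.1 m.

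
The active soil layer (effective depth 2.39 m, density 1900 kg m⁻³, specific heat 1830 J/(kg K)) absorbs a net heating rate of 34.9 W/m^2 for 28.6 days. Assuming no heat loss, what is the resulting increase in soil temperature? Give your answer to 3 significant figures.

10.4 K

Areal heat capacity C = ρ c_p D = 1900 × 1830 × 2.39 = 8.31×10^6 J m⁻² K⁻¹.
Net heat input Q = F Δt = 34.9 × (28.6 days × 86400 s/day) = 8.62×10^7 J/m².
ΔT = Q / C = 8.62×10^7 / 8.31×10^6 = 10.4 K.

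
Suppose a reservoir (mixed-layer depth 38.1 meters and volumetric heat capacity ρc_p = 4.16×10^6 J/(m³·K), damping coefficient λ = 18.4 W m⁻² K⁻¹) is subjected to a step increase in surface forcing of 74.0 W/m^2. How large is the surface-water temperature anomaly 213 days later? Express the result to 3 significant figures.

Areal heat capacity C = ρc_p × D = 4.16×10^6 × 38.1 = 1.58×10^8 J/(m²·K).
τ = C / λ = 1.58×10^8 / 18.4 = 8.61×10^6 s.
Equilibrium anomaly ΔT_eq = F / λ = 74.0 / 18.4 = 4.02 K.
t = 213 days = 1.84×10^7 s, so t/τ = 2.14.
ΔT(t) = ΔT_eq (1 − e^(−t/τ)) = 4.02 × (1 − e^−2.14) = 3.55 K.

3.55 K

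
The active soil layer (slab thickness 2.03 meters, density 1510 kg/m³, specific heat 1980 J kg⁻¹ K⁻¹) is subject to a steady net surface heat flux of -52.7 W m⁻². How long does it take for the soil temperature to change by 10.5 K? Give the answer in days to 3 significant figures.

Areal heat capacity C = ρ c_p D = 1510 × 1980 × 2.03 = 6.07×10^6 J m⁻² K⁻¹.
Time required: Δt = C ΔT / F = 6.07×10^6 × -10.5 / -52.7 = 1.21×10^6 s.
In days: 1.21×10^6 s / (86400 s/day) = 14.0 days.

14.0 days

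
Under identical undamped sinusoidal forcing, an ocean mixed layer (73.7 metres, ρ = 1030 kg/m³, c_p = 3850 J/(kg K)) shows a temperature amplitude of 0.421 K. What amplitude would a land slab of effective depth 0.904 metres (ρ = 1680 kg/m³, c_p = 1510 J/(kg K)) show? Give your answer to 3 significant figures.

C_ocean = 2.92×10^8 J/(m²·K); C_land = 2.29×10^6 J/(m²·K).
A ∝ 1/C ⇒ A_land = A_ocean × C_ocean/C_land = 0.421 × 127 = 53.7 K.

53.7 K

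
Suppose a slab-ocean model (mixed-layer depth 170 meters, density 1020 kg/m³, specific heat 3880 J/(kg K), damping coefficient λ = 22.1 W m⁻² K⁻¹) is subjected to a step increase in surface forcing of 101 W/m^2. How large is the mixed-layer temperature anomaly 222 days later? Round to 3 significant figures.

Areal heat capacity C = ρ c_p D = 1020 × 3880 × 170 = 6.73×10^8 J/(m²·K).
τ = C / λ = 6.73×10^8 / 22.1 = 3.04×10^7 s.
Equilibrium anomaly ΔT_eq = F / λ = 101 / 22.1 = 4.57 K.
t = 222 days = 1.92×10^7 s, so t/τ = 0.630.
ΔT(t) = ΔT_eq (1 − e^(−t/τ)) = 4.57 × (1 − e^−0.630) = 2.14 K.

2.14 K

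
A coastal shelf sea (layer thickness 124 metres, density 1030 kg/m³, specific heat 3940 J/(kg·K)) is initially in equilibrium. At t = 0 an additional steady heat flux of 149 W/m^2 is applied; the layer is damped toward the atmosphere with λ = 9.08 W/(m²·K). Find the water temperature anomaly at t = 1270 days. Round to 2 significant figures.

Areal heat capacity C = ρ c_p D = 1030 × 3940 × 124 = 5.03×10^8 J/(m^2 K).
τ = C / λ = 5.03×10^8 / 9.08 = 5.54×10^7 s.
Equilibrium anomaly ΔT_eq = F / λ = 149 / 9.08 = 16.4 K.
t = 1270 days = 1.10×10^8 s, so t/τ = 1.98.
ΔT(t) = ΔT_eq (1 − e^(−t/τ)) = 16.4 × (1 − e^−1.98) = 14.1 K.

14 K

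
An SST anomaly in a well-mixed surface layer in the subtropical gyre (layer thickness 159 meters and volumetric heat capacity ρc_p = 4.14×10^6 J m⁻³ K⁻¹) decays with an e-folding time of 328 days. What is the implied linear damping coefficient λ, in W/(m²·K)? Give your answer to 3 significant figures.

23.2

Areal heat capacity C = ρc_p × D = 4.14×10^6 × 159 = 6.58×10^8 J/(m²·K).
τ = 328 days = 2.83×10^7 s.
λ = C / τ = 6.58×10^8 / 2.83×10^7 = 23.2 W/(m²·K).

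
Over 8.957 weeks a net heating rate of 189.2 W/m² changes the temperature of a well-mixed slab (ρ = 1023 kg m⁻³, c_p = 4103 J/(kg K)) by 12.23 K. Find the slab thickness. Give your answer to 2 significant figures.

20 m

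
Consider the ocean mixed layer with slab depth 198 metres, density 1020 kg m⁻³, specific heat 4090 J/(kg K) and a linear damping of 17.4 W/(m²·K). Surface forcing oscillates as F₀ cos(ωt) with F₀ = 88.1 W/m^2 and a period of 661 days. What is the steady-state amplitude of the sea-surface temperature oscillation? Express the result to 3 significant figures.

0.952 K

Areal heat capacity C = ρ c_p D = 1020 × 4090 × 198 = 8.26×10^8 J/(m^2 K).
Angular frequency ω = 2π / T = 2π / 5.71×10^7 s = 1.10×10^-7 s⁻¹.
√((Cω)² + λ²) = √((90.9)² + 17.4²) = 92.5 W/(m²·K).
Amplitude A = F₀ / √((Cω)²+λ²) = 88.1 / 92.5 = 0.952 K.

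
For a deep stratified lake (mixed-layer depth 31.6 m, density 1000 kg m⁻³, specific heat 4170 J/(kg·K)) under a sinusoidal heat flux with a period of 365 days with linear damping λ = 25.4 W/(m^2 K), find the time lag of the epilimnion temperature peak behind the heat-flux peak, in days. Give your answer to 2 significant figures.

47 days

Areal heat capacity C = ρ c_p D = 1000 × 4170 × 31.6 = 1.32×10^8 J/(m^2 K).
ω = 2π / 3.15×10^7 s = 1.99×10^-7 s⁻¹.
Phase lag φ = arctan(Cω/λ) = arctan(26.3/25.4) = 0.802 rad.
Time lag = φ / ω = 0.802 / 1.99×10^-7 = 4.02×10^6 s = 46.6 days.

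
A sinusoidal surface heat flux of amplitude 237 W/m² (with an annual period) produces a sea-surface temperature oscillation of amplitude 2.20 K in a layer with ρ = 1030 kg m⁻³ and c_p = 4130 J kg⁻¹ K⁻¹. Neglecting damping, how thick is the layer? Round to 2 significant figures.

ω = 2π / 3.15×10^7 s = 1.99×10^-7 s⁻¹.
Required C = F₀ / (A ω) = 237 / (2.20 × 1.99×10^-7) = 5.41×10^8 J/(m²·K).
D = C / (ρ c_p) = 5.41×10^8 / (1030 × 4130) = 127 m.

130 m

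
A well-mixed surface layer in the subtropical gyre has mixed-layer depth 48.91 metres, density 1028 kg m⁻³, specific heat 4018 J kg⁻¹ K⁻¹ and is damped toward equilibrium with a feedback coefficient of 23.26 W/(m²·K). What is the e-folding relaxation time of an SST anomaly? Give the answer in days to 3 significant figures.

101 days

Areal heat capacity C = ρ c_p D = 1028 × 4018 × 48.91 = 2.02×10^8 J/(m^2 K).
Relaxation time τ = C / λ = 2.02×10^8 / 23.26 = 8.69×10^6 s.
In days: 8.69×10^6 s / (86400 s/day) = 101 days.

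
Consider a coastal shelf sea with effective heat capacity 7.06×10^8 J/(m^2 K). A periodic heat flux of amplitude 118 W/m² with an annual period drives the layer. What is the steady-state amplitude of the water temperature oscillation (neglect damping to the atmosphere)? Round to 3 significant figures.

0.839 K

Areal heat capacity C = 7.06×10^8 J/(m^2 K) (given).
Angular frequency ω = 2π / T = 2π / 3.15×10^7 s = 1.99×10^-7 s⁻¹.
Cω = 7.06×10^8 × 1.99×10^-7 = 141 W/(m²·K).
Amplitude A = F₀ / (Cω) = 118 / 141 = 0.839 K.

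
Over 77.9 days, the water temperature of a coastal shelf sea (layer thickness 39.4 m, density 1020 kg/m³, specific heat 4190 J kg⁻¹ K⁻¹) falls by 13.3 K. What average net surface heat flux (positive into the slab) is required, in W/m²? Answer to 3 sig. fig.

-333

Areal heat capacity C = ρ c_p D = 1020 × 4190 × 39.4 = 1.68×10^8 J/(m²·K).
Required heat per unit area: Q = C ΔT = 1.68×10^8 × -13.3 = -2.24×10^9 J/m².
Flux F = Q / Δt = -2.24×10^9 / 6.73×10^6 s = -333 W/m².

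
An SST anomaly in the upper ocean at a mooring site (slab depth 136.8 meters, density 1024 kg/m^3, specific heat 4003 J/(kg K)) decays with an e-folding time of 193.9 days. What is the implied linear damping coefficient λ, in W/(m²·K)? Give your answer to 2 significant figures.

33

Areal heat capacity C = ρ c_p D = 1024 × 4003 × 136.8 = 5.61×10^8 J m⁻² K⁻¹.
τ = 193.9 days = 1.68×10^7 s.
λ = C / τ = 5.61×10^8 / 1.68×10^7 = 33.5 W/(m²·K).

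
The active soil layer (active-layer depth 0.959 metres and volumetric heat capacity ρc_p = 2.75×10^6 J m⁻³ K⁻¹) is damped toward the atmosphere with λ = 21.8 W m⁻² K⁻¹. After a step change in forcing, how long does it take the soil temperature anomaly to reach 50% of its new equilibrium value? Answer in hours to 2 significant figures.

23 hours

Areal heat capacity C = ρc_p × D = 2.75×10^6 × 0.959 = 2.64×10^6 J/(m²·K).
τ = C / λ = 2.64×10^6 / 21.8 = 1.21×10^5 s.
Fraction reached: 1 − e^(−t/τ) = 0.50 ⇒ t = −τ ln(1 − 0.50) = τ × 0.693.
t = 83900 s = 23.3 hours.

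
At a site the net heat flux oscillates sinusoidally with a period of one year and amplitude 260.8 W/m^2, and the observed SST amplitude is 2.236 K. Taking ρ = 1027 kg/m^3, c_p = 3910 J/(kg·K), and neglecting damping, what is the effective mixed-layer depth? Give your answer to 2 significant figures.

150 m

ω = 2π / 3.15×10^7 s = 1.99×10^-7 s⁻¹.
Required C = F₀ / (A ω) = 260.8 / (2.236 × 1.99×10^-7) = 5.85×10^8 J/(m²·K).
D = C / (ρ c_p) = 5.85×10^8 / (1027 × 3910) = 146 m.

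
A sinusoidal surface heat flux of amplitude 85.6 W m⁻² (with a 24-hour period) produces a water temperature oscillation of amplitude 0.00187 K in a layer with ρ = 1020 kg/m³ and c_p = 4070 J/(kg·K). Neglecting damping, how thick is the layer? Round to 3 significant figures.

ω = 2π / 86400 s = 7.27×10^-5 s⁻¹.
Required C = F₀ / (A ω) = 85.6 / (0.00187 × 7.27×10^-5) = 6.29×10^8 J/(m²·K).
D = C / (ρ c_p) = 6.29×10^8 / (1020 × 4070) = 152 m.

152 m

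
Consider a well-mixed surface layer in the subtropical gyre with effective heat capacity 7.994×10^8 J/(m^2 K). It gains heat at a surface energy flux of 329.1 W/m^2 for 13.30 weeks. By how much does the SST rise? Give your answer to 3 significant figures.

3.31 K

Areal heat capacity C = 7.994×10^8 J/(m^2 K) (given).
Net heat input Q = F Δt = 329.1 × (13.30 weeks × 6.048×10^5 s/week) = 2.65×10^9 J/m².
ΔT = Q / C = 2.65×10^9 / 7.99×10^8 = 3.31 K.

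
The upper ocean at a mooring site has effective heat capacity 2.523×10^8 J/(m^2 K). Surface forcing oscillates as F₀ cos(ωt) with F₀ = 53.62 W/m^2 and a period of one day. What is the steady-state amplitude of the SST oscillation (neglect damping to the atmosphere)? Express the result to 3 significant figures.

0.00292 K

Areal heat capacity C = 2.523×10^8 J/(m^2 K) (given).
Angular frequency ω = 2π / T = 2π / 86400 s = 7.27×10^-5 s⁻¹.
Cω = 2.52×10^8 × 7.27×10^-5 = 18300 W/(m²·K).
Amplitude A = F₀ / (Cω) = 53.62 / 18300 = 0.00292 K.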